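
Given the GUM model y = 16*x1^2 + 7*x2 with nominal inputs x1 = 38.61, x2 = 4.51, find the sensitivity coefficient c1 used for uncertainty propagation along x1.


y = 16*x1^2 + 7*x2
dy/dx1 = 2*16*x1
Evaluate at x1 = 38.61: c1 = 32 * 38.61
c1 = 1235.5200

1235.5200


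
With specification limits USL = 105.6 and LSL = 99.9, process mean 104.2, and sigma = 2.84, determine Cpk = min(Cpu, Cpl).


Cpu = (USL - mean) / (3*sigma) = (105.6 - 104.2) / (3*2.84) = 0.1643
Cpl = (mean - LSL) / (3*sigma) = (104.2 - 99.9) / (3*2.84) = 0.5047
Cpk = min(Cpu, Cpl) = 0.1643

0.1643


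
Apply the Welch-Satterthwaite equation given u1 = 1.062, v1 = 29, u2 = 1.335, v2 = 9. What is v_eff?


uc = sqrt(u1^2 + u2^2) = sqrt(1.062^2 + 1.335^2) = 1.7058924
v_eff = uc^4 / (u1^4/v1 + u2^4/v2)
= 1.7058924^4 / (1.062^4/29 + 1.335^4/9)
= 8.4685009 / 0.39678828
v_eff = 21.3426

21.3426


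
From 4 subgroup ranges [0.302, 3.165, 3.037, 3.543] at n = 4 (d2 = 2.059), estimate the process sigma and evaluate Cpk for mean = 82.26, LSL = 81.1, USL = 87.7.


R_bar = (0.302 + 3.165 + 3.037 + 3.543) / 4 = 2.51175
sigma = R_bar / d2 = 2.51175 / 2.059 = 1.2198883
Cp = (USL - LSL)/(6*sigma) = (87.7 - 81.1)/(6*1.2198883) = 0.9017
Cpu = (87.7 - 82.26)/(3*1.2198883) = 1.4865
Cpl = (82.26 - 81.1)/(3*1.2198883) = 0.3170
Cpk = min(Cpu, Cpl) = 0.3170

0.3170


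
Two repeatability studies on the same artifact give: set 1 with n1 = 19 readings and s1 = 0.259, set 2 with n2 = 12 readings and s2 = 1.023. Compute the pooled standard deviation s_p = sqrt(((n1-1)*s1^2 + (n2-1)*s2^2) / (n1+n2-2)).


s_p = sqrt(((n1-1)*s1^2 + (n2-1)*s2^2) / (n1+n2-2))
numerator = (19-1)*0.259^2 + (12-1)*1.023^2 = 1.207458 + 11.511819 = 12.719277
denominator = 19 + 12 - 2 = 29
s_p^2 = 12.719277 / 29 = 0.43859576
s_p = sqrt(0.43859576) = 0.6623

0.6623


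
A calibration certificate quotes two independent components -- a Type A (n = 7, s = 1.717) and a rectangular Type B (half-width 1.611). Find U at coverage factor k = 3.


u_A = s / sqrt(n) = 1.717 / sqrt(7) = 0.648965
u_B = half_width / sqrt(3) = 1.611 / sqrt(3) = 0.93011128
uc = sqrt(u_A^2 + u_B^2) = sqrt(0.648965^2 + 0.93011128^2) = 1.1341352
U = k * uc = 3 * 1.1341352
U = 3.4024

3.4024


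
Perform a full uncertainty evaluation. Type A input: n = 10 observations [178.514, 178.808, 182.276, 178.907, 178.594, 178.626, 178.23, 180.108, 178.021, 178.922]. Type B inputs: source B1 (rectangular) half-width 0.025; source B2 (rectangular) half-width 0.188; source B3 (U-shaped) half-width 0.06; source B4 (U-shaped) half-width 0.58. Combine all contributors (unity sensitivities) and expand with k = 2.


mean = (178.514 + 178.808 + 182.276 + 178.907 + 178.594 + 178.626 + 178.23 + 180.108 + 178.021 + 178.922) / 10 = 179.1006
s = sqrt(sum((x - mean)^2)/(n-1)) = 1.2473297
u_A = s / sqrt(n) = 1.2473297 / sqrt(10) = 0.39444028
u_B1 = 0.025 / sqrt(3) = 0.014433757
u_B2 = 0.188 / sqrt(3) = 0.10854185
u_B3 = 0.06 / sqrt(2) = 0.042426407
u_B4 = 0.58 / sqrt(2) = 0.41012193
uc = sqrt(0.39444028^2 + 0.014433757^2 + 0.10854185^2 + 0.042426407^2 + 0.41012193^2) = 0.58101015
U = k * uc = 2 * 0.58101015
U = 1.1620

1.1620


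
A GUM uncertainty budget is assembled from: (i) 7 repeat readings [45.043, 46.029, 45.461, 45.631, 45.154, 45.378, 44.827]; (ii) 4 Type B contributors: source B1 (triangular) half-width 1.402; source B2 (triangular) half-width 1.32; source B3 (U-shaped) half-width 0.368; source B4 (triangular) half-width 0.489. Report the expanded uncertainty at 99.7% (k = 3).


mean = (45.043 + 46.029 + 45.461 + 45.631 + 45.154 + 45.378 + 44.827) / 7 = 45.36042857
s = sqrt(sum((x - mean)^2)/(n-1)) = 0.39969566
u_A = s / sqrt(n) = 0.39969566 / sqrt(7) = 0.15107076
u_B1 = 1.402 / sqrt(6) = 0.5723641
u_B2 = 1.32 / sqrt(6) = 0.53888774
u_B3 = 0.368 / sqrt(2) = 0.2602153
u_B4 = 0.489 / sqrt(6) = 0.19963341
uc = sqrt(0.15107076^2 + 0.5723641^2 + 0.53888774^2 + 0.2602153^2 + 0.19963341^2) = 0.86509452
U = k * uc = 3 * 0.86509452
U = 2.5953

2.5953


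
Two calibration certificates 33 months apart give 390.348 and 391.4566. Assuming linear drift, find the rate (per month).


rate = (v2 - v1) / months
= (391.4566 - 390.348) / 33
= 1.1086 / 33
= 0.0336

0.0336


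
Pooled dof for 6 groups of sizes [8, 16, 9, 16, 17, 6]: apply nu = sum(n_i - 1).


nu = sum_i (n_i - 1)
nu = ((8 - 1) + (16 - 1) + (9 - 1) + (16 - 1) + (17 - 1) + (6 - 1))
nu = 7 + 15 + 8 + 15 + 16 + 5
nu = 66

66


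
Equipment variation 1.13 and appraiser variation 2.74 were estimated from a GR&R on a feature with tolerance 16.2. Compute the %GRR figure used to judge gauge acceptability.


GRR = sqrt(EV^2 + AV^2) = sqrt(1.13^2 + 2.74^2) = 2.9638657
%GRR = GRR / tol * 100 = 2.9638657 / 16.2 * 100
%GRR = 18.2955

18.2955


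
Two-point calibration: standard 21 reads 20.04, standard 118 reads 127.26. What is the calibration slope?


slope = (y2 - y1) / (x2 - x1)
= (127.26 - 20.04) / (118 - 21)
= 107.2200 / 97
= 1.1054

1.1054


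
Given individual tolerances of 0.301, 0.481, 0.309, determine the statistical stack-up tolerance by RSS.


RSS = sqrt(0.301^2 + 0.481^2 + 0.309^2)
= sqrt(0.417443)
= 0.6461

0.6461


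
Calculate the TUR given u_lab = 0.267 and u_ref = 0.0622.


TUR = u_lab / u_ref
= 0.267 / 0.0622
= 4.2926

4.2926


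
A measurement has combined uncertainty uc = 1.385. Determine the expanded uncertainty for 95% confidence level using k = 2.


U = k * uc
U = 2 * 1.385
U = 2.7700

2.7700


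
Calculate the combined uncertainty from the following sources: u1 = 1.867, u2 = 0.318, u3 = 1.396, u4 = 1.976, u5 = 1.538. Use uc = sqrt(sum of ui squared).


uc = sqrt(1.867^2 + 0.318^2 + 1.396^2 + 1.976^2 + 1.538^2)
uc = sqrt(11.805649)
uc = 3.4359

3.4359


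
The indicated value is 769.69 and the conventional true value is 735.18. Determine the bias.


Systematic error = measured - true
= 769.69 - 735.18
= 34.5100

34.5100


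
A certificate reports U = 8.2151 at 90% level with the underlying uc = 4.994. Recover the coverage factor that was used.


k = U / uc
k = 8.2151 / 4.994
k = 1.645

1.645


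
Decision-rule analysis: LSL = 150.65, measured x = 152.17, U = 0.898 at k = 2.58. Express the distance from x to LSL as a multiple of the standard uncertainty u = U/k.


u = U / k = 0.898 / 2.58 = 0.34806202
margin = |LSL - x| = |150.65 - 152.17| = 1.52
z = margin / u = 1.52 / 0.34806202
z = 4.3670

4.3670


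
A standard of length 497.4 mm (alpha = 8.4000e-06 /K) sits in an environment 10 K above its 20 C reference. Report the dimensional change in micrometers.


dL = L * alpha * dT
= 497.4 * 8.4000e-06 * 10
= 0.0417816 mm
dL_um = 0.0417816 * 1000 = 41.7816 um

41.7816


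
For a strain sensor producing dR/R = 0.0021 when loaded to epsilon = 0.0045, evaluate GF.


GF = (dR/R) / epsilon
= 0.0021 / 0.0045
= 0.4667

0.4667


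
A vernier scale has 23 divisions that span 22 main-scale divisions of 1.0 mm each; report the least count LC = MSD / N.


LC = MSD / n_div
= 1.0 / 23
= 0.0435

0.0435


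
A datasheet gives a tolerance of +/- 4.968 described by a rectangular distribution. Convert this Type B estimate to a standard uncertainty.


u_B = half_width / sqrt(3)
u_B = 4.968 / 1.7320508
u_B = 2.8683

2.8683


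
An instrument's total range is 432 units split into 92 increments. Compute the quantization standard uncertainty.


resolution = range / divisions
resolution = 432 / 92 = 4.6956522
u_res = resolution / (2*sqrt(3))
u_res = 4.6956522 / 3.4641016
u_res = 1.3555

1.3555


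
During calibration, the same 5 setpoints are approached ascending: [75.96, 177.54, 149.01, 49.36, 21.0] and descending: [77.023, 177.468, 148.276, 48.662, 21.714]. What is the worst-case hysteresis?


|75.96 - 77.023| = 1.0630
|177.54 - 177.468| = 0.0720
|149.01 - 148.276| = 0.7340
|49.36 - 48.662| = 0.6980
|21.0 - 21.714| = 0.7140
hysteresis = max(diffs) = 1.0630

1.0630


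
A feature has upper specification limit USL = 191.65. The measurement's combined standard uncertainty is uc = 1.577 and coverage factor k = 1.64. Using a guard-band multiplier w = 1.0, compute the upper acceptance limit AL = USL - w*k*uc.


U = k * uc = 1.64 * 1.577 = 2.58628
guard band g = w * U = 1.0 * 2.58628 = 2.58628
AL = USL - g = 191.65 - 2.58628
AL = 189.0637

189.0637


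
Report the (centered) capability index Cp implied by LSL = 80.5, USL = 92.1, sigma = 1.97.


Cp = (USL - LSL) / (6 * sigma)
= (92.1 - 80.5) / (6 * 1.97)
= 11.6000 / 11.8200
= 0.9814

0.9814


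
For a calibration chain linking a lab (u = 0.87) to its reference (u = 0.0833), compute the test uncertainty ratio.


TUR = u_lab / u_ref
= 0.87 / 0.0833
= 10.4442

10.4442


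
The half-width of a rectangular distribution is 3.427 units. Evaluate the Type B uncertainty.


u_B = half_width / sqrt(3)
u_B = 3.427 / 1.7320508
u_B = 1.9786

1.9786


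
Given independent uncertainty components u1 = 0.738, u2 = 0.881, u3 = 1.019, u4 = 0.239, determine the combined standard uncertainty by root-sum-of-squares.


uc = sqrt(0.738^2 + 0.881^2 + 1.019^2 + 0.239^2)
uc = sqrt(2.416287)
uc = 1.5544

1.5544


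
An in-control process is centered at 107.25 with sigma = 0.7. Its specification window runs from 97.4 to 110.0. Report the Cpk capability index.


Cpu = (USL - mean) / (3*sigma) = (110.0 - 107.25) / (3*0.7) = 1.3095
Cpl = (mean - LSL) / (3*sigma) = (107.25 - 97.4) / (3*0.7) = 4.6905
Cpk = min(Cpu, Cpl) = 1.3095

1.3095


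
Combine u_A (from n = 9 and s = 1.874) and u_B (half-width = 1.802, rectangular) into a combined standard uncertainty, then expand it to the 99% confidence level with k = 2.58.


u_A = s / sqrt(n) = 1.874 / sqrt(9) = 0.62466667
u_B = half_width / sqrt(3) = 1.802 / sqrt(3) = 1.0403852
uc = sqrt(u_A^2 + u_B^2) = sqrt(0.62466667^2 + 1.0403852^2) = 1.2135114
U = k * uc = 2.58 * 1.2135114
U = 3.1309

3.1309


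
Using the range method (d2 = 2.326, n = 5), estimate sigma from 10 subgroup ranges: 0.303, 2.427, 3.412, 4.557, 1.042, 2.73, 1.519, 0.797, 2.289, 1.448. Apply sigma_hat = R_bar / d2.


R_bar = (0.303 + 2.427 + 3.412 + 4.557 + 1.042 + 2.73 + 1.519 + 0.797 + 2.289 + 1.448) / 10
R_bar = 20.524 / 10 = 2.0524
sigma_hat = R_bar / d2 = 2.0524 / 2.326 = 0.8824

0.8824


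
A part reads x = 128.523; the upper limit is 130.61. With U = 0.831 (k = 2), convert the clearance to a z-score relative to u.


u = U / k = 0.831 / 2 = 0.4155
margin = |USL - x| = |130.61 - 128.523| = 2.087
z = margin / u = 2.087 / 0.4155
z = 5.0229

5.0229


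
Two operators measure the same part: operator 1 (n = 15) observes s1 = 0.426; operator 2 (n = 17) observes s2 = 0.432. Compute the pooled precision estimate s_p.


s_p = sqrt(((n1-1)*s1^2 + (n2-1)*s2^2) / (n1+n2-2))
numerator = (15-1)*0.426^2 + (17-1)*0.432^2 = 2.540664 + 2.985984 = 5.526648
denominator = 15 + 17 - 2 = 30
s_p^2 = 5.526648 / 30 = 0.1842216
s_p = sqrt(0.1842216) = 0.4292

0.4292


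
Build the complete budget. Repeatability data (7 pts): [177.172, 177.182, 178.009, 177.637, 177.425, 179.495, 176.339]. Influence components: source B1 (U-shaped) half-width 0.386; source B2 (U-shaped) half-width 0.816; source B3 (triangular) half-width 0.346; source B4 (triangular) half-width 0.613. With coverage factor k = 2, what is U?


mean = (177.172 + 177.182 + 178.009 + 177.637 + 177.425 + 179.495 + 176.339) / 7 = 177.6084286
s = sqrt(sum((x - mean)^2)/(n-1)) = 0.97790863
u_A = s / sqrt(n) = 0.97790863 / sqrt(7) = 0.36961472
u_B1 = 0.386 / sqrt(2) = 0.27294322
u_B2 = 0.816 / sqrt(2) = 0.57699913
u_B3 = 0.346 / sqrt(6) = 0.14125391
u_B4 = 0.613 / sqrt(6) = 0.2502562
uc = sqrt(0.36961472^2 + 0.27294322^2 + 0.57699913^2 + 0.14125391^2 + 0.2502562^2) = 0.79159451
U = k * uc = 2 * 0.79159451
U = 1.5832

1.5832


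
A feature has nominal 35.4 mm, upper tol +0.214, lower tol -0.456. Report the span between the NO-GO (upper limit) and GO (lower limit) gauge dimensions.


GO = nominal - lower_tol (smallest hole = maximum material condition)
GO = 35.4 - 0.456 = 34.944
NO-GO = nominal + upper_tol (largest hole = least material condition)
NO-GO = 35.4 + 0.214 = 35.614
spread = NO-GO - GO = 35.614 - 34.944 = 0.6700

0.6700


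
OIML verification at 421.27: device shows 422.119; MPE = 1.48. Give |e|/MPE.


e = indication - reference = 422.119 - 421.27 = 0.8490
|e| = 0.8490
ratio = |e| / MPE = 0.8490 / 1.48
ratio = 0.5736

0.5736


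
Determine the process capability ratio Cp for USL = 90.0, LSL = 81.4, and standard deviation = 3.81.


Cp = (USL - LSL) / (6 * sigma)
= (90.0 - 81.4) / (6 * 3.81)
= 8.6000 / 22.8600
= 0.3762

0.3762


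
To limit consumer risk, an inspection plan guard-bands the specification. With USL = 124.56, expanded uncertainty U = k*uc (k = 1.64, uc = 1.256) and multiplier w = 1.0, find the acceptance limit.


U = k * uc = 1.64 * 1.256 = 2.05984
guard band g = w * U = 1.0 * 2.05984 = 2.05984
AL = USL - g = 124.56 - 2.05984
AL = 122.5002

122.5002


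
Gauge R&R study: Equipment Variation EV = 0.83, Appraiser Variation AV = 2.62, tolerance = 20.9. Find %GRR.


GRR = sqrt(EV^2 + AV^2) = sqrt(0.83^2 + 2.62^2) = 2.7483268
%GRR = GRR / tol * 100 = 2.7483268 / 20.9 * 100
%GRR = 13.1499

13.1499


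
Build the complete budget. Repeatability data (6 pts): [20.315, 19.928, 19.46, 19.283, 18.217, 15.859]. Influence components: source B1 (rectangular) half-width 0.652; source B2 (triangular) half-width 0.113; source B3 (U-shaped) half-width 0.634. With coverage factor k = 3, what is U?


mean = (20.315 + 19.928 + 19.46 + 19.283 + 18.217 + 15.859) / 6 = 18.84366667
s = sqrt(sum((x - mean)^2)/(n-1)) = 1.6256954
u_A = s / sqrt(n) = 1.6256954 / sqrt(6) = 0.66368737
u_B1 = 0.652 / sqrt(3) = 0.37643238
u_B2 = 0.113 / sqrt(6) = 0.046132057
u_B3 = 0.634 / sqrt(2) = 0.4483057
uc = sqrt(0.66368737^2 + 0.37643238^2 + 0.046132057^2 + 0.4483057^2) = 0.88616501
U = k * uc = 3 * 0.88616501
U = 2.6585

2.6585


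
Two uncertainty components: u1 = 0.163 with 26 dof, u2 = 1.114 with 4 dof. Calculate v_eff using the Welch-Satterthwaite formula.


uc = sqrt(u1^2 + u2^2) = sqrt(0.163^2 + 1.114^2) = 1.1258619
v_eff = uc^4 / (u1^4/v1 + u2^4/v2)
= 1.1258619^4 / (0.163^4/26 + 1.114^4/4)
= 1.6067211 / 0.38504492
v_eff = 4.1728

4.1728


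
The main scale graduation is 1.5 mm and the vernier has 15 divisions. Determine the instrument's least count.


LC = MSD / n_div
= 1.5 / 15
= 0.1000

0.1000


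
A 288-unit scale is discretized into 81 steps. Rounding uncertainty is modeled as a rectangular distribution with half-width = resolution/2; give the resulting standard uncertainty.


resolution = range / divisions
resolution = 288 / 81 = 3.5555556
u_res = resolution / (2*sqrt(3))
u_res = 3.5555556 / 3.4641016
u_res = 1.0264

1.0264


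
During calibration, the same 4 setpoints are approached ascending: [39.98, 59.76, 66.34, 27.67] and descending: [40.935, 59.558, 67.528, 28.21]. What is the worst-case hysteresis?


|39.98 - 40.935| = 0.9550
|59.76 - 59.558| = 0.2020
|66.34 - 67.528| = 1.1880
|27.67 - 28.21| = 0.5400
hysteresis = max(diffs) = 1.1880

1.1880


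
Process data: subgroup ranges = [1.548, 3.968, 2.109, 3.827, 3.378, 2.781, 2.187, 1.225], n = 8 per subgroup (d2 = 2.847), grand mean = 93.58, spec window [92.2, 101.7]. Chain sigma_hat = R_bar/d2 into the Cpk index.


R_bar = (1.548 + 3.968 + 2.109 + 3.827 + 3.378 + 2.781 + 2.187 + 1.225) / 8 = 2.627875
sigma = R_bar / d2 = 2.627875 / 2.847 = 0.92303302
Cp = (USL - LSL)/(6*sigma) = (101.7 - 92.2)/(6*0.92303302) = 1.7154
Cpu = (101.7 - 93.58)/(3*0.92303302) = 2.9324
Cpl = (93.58 - 92.2)/(3*0.92303302) = 0.4984
Cpk = min(Cpu, Cpl) = 0.4984

0.4984


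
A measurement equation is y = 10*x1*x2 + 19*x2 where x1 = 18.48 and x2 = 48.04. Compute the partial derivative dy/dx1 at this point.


y = 10*x1*x2 + 19*x2
dy/dx1 = 10*x2
Evaluate at x2 = 48.04: c1 = 10 * 48.04
c1 = 480.4000

480.4000


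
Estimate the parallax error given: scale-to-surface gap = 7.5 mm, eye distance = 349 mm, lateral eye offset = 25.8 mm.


error = h * offset / d
= 7.5 * 25.8 / 349
= 0.5544

0.5544


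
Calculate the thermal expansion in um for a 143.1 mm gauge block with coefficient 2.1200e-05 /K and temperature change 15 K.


dL = L * alpha * dT
= 143.1 * 2.1200e-05 * 15
= 0.0455058 mm
dL_um = 0.0455058 * 1000 = 45.5058 um

45.5058


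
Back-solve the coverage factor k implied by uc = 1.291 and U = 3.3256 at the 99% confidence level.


k = U / uc
k = 3.3256 / 1.291
k = 2.576

2.576


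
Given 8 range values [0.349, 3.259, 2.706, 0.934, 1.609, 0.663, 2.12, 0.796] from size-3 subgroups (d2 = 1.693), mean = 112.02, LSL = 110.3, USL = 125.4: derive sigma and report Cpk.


R_bar = (0.349 + 3.259 + 2.706 + 0.934 + 1.609 + 0.663 + 2.12 + 0.796) / 8 = 1.5545
sigma = R_bar / d2 = 1.5545 / 1.693 = 0.91819256
Cp = (USL - LSL)/(6*sigma) = (125.4 - 110.3)/(6*0.91819256) = 2.7409
Cpu = (125.4 - 112.02)/(3*0.91819256) = 4.8574
Cpl = (112.02 - 110.3)/(3*0.91819256) = 0.6244
Cpk = min(Cpu, Cpl) = 0.6244

0.6244


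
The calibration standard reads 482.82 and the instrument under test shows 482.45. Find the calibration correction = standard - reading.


Correction = standard - reading
= 482.82 - 482.45
= 0.3700

0.3700


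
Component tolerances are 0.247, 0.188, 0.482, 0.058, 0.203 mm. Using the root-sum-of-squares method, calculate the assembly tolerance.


RSS = sqrt(0.247^2 + 0.188^2 + 0.482^2 + 0.058^2 + 0.203^2)
= sqrt(0.37325)
= 0.6109

0.6109


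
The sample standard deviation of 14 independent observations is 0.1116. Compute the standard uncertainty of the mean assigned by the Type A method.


u_A = s / sqrt(n)
u_A = 0.1116 / sqrt(14)
u_A = 0.1116 / 3.7416574
u_A = 0.0298

0.0298


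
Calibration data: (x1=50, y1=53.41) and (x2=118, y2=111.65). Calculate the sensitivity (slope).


slope = (y2 - y1) / (x2 - x1)
= (111.65 - 53.41) / (118 - 50)
= 58.2400 / 68
= 0.8565

0.8565


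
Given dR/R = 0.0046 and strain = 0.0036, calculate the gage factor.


GF = (dR/R) / epsilon
= 0.0046 / 0.0036
= 1.2778

1.2778


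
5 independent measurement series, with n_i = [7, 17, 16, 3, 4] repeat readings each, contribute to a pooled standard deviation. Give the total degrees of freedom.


nu = sum_i (n_i - 1)
nu = ((7 - 1) + (17 - 1) + (16 - 1) + (3 - 1) + (4 - 1))
nu = 6 + 16 + 15 + 2 + 3
nu = 42

42


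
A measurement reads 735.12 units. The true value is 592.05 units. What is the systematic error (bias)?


Systematic error = measured - true
= 735.12 - 592.05
= 143.0700

143.0700


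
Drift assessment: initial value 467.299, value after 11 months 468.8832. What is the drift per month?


rate = (v2 - v1) / months
= (468.8832 - 467.299) / 11
= 1.5842 / 11
= 0.1440

0.1440


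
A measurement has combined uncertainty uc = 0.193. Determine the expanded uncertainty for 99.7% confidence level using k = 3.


U = k * uc
U = 3 * 0.193
U = 0.5790

0.5790


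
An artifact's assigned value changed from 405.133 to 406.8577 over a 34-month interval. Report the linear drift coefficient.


rate = (v2 - v1) / months
= (406.8577 - 405.133) / 34
= 1.7247 / 34
= 0.0507

0.0507


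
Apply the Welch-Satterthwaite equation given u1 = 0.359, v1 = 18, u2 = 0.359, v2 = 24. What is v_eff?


uc = sqrt(u1^2 + u2^2) = sqrt(0.359^2 + 0.359^2) = 0.50770267
v_eff = uc^4 / (u1^4/v1 + u2^4/v2)
= 0.50770267^4 / (0.359^4/18 + 0.359^4/24)
= 0.066441249 / 0.0016148915
v_eff = 41.1429

41.1429


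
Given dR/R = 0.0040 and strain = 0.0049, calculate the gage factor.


GF = (dR/R) / epsilon
= 0.0040 / 0.0049
= 0.8163

0.8163


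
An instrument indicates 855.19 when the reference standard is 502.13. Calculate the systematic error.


Systematic error = measured - true
= 855.19 - 502.13
= 353.0600

353.0600


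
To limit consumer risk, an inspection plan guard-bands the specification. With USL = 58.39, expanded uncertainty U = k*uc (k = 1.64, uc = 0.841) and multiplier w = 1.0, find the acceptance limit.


U = k * uc = 1.64 * 0.841 = 1.37924
guard band g = w * U = 1.0 * 1.37924 = 1.37924
AL = USL - g = 58.39 - 1.37924
AL = 57.0108

57.0108


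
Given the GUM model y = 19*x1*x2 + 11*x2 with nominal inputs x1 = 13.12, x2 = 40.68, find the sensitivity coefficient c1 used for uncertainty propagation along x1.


y = 19*x1*x2 + 11*x2
dy/dx1 = 19*x2
Evaluate at x2 = 40.68: c1 = 19 * 40.68
c1 = 772.9200

772.9200


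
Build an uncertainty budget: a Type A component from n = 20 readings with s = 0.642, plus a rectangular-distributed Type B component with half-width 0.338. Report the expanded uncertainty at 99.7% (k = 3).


u_A = s / sqrt(n) = 0.642 / sqrt(20) = 0.14355556
u_B = half_width / sqrt(3) = 0.338 / sqrt(3) = 0.19514439
uc = sqrt(u_A^2 + u_B^2) = sqrt(0.14355556^2 + 0.19514439^2) = 0.24225922
U = k * uc = 3 * 0.24225922
U = 0.7268

0.7268


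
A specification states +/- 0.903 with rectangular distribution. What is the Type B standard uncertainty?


u_B = half_width / sqrt(3)
u_B = 0.903 / 1.7320508
u_B = 0.5213

0.5213


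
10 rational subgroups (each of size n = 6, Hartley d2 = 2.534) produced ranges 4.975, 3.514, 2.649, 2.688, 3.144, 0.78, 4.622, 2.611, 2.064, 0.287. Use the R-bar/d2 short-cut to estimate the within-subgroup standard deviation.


R_bar = (4.975 + 3.514 + 2.649 + 2.688 + 3.144 + 0.78 + 4.622 + 2.611 + 2.064 + 0.287) / 10
R_bar = 27.334 / 10 = 2.7334
sigma_hat = R_bar / d2 = 2.7334 / 2.534 = 1.0787

1.0787


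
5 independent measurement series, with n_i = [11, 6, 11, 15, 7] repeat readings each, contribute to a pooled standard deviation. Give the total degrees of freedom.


nu = sum_i (n_i - 1)
nu = ((11 - 1) + (6 - 1) + (11 - 1) + (15 - 1) + (7 - 1))
nu = 10 + 5 + 10 + 14 + 6
nu = 45

45


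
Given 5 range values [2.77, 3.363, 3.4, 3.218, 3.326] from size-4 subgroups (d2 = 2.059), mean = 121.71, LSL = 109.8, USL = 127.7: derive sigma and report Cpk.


R_bar = (2.77 + 3.363 + 3.4 + 3.218 + 3.326) / 5 = 3.2154
sigma = R_bar / d2 = 3.2154 / 2.059 = 1.5616319
Cp = (USL - LSL)/(6*sigma) = (127.7 - 109.8)/(6*1.5616319) = 1.9104
Cpu = (127.7 - 121.71)/(3*1.5616319) = 1.2786
Cpl = (121.71 - 109.8)/(3*1.5616319) = 2.5422
Cpk = min(Cpu, Cpl) = 1.2786

1.2786


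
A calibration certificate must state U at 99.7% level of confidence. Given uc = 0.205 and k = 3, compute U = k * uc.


U = k * uc
U = 3 * 0.205
U = 0.6150

0.6150


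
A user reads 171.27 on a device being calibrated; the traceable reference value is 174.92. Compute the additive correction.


Correction = standard - reading
= 174.92 - 171.27
= 3.6500

3.6500


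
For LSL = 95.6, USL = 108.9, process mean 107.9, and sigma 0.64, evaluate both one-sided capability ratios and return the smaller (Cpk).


Cpu = (USL - mean) / (3*sigma) = (108.9 - 107.9) / (3*0.64) = 0.5208
Cpl = (mean - LSL) / (3*sigma) = (107.9 - 95.6) / (3*0.64) = 6.4063
Cpk = min(Cpu, Cpl) = 0.5208

0.5208


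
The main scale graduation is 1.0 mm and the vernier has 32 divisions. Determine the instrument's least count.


LC = MSD / n_div
= 1.0 / 32
= 0.0312

0.0312


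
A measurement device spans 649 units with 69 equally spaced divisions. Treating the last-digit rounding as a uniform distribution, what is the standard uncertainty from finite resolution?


resolution = range / divisions
resolution = 649 / 69 = 9.4057971
u_res = resolution / (2*sqrt(3))
u_res = 9.4057971 / 3.4641016
u_res = 2.7152

2.7152


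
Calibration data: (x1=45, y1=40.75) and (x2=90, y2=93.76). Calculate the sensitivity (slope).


slope = (y2 - y1) / (x2 - x1)
= (93.76 - 40.75) / (90 - 45)
= 53.0100 / 45
= 1.1780

1.1780


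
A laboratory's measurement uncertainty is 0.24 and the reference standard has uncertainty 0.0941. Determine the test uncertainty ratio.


TUR = u_lab / u_ref
= 0.24 / 0.0941
= 2.5505

2.5505


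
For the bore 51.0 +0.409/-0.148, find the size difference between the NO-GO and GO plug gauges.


GO = nominal - lower_tol (smallest hole = maximum material condition)
GO = 51.0 - 0.148 = 50.852
NO-GO = nominal + upper_tol (largest hole = least material condition)
NO-GO = 51.0 + 0.409 = 51.409
spread = NO-GO - GO = 51.409 - 50.852 = 0.5570

0.5570


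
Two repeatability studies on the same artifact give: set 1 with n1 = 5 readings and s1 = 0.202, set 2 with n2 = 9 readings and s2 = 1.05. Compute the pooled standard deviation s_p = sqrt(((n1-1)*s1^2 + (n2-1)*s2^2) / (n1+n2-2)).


s_p = sqrt(((n1-1)*s1^2 + (n2-1)*s2^2) / (n1+n2-2))
numerator = (5-1)*0.202^2 + (9-1)*1.05^2 = 0.163216 + 8.82 = 8.983216
denominator = 5 + 9 - 2 = 12
s_p^2 = 8.983216 / 12 = 0.74860133
s_p = sqrt(0.74860133) = 0.8652

0.8652


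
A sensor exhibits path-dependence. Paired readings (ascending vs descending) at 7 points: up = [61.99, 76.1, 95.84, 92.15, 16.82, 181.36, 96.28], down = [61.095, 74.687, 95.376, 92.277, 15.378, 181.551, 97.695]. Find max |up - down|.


|61.99 - 61.095| = 0.8950
|76.1 - 74.687| = 1.4130
|95.84 - 95.376| = 0.4640
|92.15 - 92.277| = 0.1270
|16.82 - 15.378| = 1.4420
|181.36 - 181.551| = 0.1910
|96.28 - 97.695| = 1.4150
hysteresis = max(diffs) = 1.4420

1.4420


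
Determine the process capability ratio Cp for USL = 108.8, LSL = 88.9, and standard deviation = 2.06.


Cp = (USL - LSL) / (6 * sigma)
= (108.8 - 88.9) / (6 * 2.06)
= 19.9000 / 12.3600
= 1.6100

1.6100


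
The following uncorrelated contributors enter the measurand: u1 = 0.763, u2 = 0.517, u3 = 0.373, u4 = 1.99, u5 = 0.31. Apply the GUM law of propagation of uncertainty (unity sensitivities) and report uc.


uc = sqrt(0.763^2 + 0.517^2 + 0.373^2 + 1.99^2 + 0.31^2)
uc = sqrt(5.044787)
uc = 2.2461

2.2461


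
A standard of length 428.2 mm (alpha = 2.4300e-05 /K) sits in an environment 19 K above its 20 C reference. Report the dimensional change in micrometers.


dL = L * alpha * dT
= 428.2 * 2.4300e-05 * 19
= 0.1976999 mm
dL_um = 0.1976999 * 1000 = 197.6999 um

197.6999


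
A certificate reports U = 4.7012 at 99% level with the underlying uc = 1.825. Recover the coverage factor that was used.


k = U / uc
k = 4.7012 / 1.825
k = 2.576

2.576


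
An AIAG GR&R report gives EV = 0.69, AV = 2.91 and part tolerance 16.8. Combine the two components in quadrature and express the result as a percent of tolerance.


GRR = sqrt(EV^2 + AV^2) = sqrt(0.69^2 + 2.91^2) = 2.9906855
%GRR = GRR / tol * 100 = 2.9906855 / 16.8 * 100
%GRR = 17.8017

17.8017


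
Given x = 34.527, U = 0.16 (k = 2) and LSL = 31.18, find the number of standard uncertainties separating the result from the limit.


u = U / k = 0.16 / 2 = 0.08
margin = |LSL - x| = |31.18 - 34.527| = 3.347
z = margin / u = 3.347 / 0.08
z = 41.8375

41.8375


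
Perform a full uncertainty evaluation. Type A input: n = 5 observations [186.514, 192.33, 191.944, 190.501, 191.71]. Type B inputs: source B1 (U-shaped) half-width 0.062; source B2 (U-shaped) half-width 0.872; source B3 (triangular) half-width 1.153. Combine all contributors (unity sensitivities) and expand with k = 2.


mean = (186.514 + 192.33 + 191.944 + 190.501 + 191.71) / 5 = 190.5998
s = sqrt(sum((x - mean)^2)/(n-1)) = 2.384142
u_A = s / sqrt(n) = 2.384142 / sqrt(5) = 1.0662207
u_B1 = 0.062 / sqrt(2) = 0.04384062
u_B2 = 0.872 / sqrt(2) = 0.61659711
u_B3 = 1.153 / sqrt(6) = 0.47071028
uc = sqrt(1.0662207^2 + 0.04384062^2 + 0.61659711^2 + 0.47071028^2) = 1.3192834
U = k * uc = 2 * 1.3192834
U = 2.6386

2.6386


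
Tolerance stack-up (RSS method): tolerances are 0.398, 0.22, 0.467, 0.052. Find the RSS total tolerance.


RSS = sqrt(0.398^2 + 0.22^2 + 0.467^2 + 0.052^2)
= sqrt(0.427597)
= 0.6539

0.6539


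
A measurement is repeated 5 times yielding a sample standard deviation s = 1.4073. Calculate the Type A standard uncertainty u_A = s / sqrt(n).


u_A = s / sqrt(n)
u_A = 1.4073 / sqrt(5)
u_A = 1.4073 / 2.236068
u_A = 0.6294

0.6294


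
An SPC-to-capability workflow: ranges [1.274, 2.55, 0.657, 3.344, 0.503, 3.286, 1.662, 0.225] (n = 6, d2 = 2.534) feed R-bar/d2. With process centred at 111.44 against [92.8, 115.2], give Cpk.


R_bar = (1.274 + 2.55 + 0.657 + 3.344 + 0.503 + 3.286 + 1.662 + 0.225) / 8 = 1.687625
sigma = R_bar / d2 = 1.687625 / 2.534 = 0.6659925
Cp = (USL - LSL)/(6*sigma) = (115.2 - 92.8)/(6*0.6659925) = 5.6057
Cpu = (115.2 - 111.44)/(3*0.6659925) = 1.8819
Cpl = (111.44 - 92.8)/(3*0.6659925) = 9.3294
Cpk = min(Cpu, Cpl) = 1.8819

1.8819


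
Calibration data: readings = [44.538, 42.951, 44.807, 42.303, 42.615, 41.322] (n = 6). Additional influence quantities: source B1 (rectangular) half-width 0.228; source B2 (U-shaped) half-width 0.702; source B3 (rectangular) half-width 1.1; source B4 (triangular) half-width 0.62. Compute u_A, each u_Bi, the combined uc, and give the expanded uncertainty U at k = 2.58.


mean = (44.538 + 42.951 + 44.807 + 42.303 + 42.615 + 41.322) / 6 = 43.08933333
s = sqrt(sum((x - mean)^2)/(n-1)) = 1.3442417
u_A = s / sqrt(n) = 1.3442417 / sqrt(6) = 0.54878438
u_B1 = 0.228 / sqrt(3) = 0.13163586
u_B2 = 0.702 / sqrt(2) = 0.49638896
u_B3 = 1.1 / sqrt(3) = 0.6350853
u_B4 = 0.62 / sqrt(6) = 0.25311394
uc = sqrt(0.54878438^2 + 0.13163586^2 + 0.49638896^2 + 0.6350853^2 + 0.25311394^2) = 1.0160188
U = k * uc = 2.58 * 1.0160188
U = 2.6213

2.6213


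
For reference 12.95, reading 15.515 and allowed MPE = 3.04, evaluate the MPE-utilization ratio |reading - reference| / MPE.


e = indication - reference = 15.515 - 12.95 = 2.5650
|e| = 2.5650
ratio = |e| / MPE = 2.5650 / 3.04
ratio = 0.8438

0.8438


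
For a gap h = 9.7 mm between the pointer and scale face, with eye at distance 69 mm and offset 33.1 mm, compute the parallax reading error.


error = h * offset / d
= 9.7 * 33.1 / 69
= 4.6532

4.6532


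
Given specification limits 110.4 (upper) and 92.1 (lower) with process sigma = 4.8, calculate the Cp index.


Cp = (USL - LSL) / (6 * sigma)
= (110.4 - 92.1) / (6 * 4.8)
= 18.3000 / 28.8000
= 0.6354

0.6354


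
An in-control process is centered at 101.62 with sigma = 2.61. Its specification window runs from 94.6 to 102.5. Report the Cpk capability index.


Cpu = (USL - mean) / (3*sigma) = (102.5 - 101.62) / (3*2.61) = 0.1124
Cpl = (mean - LSL) / (3*sigma) = (101.62 - 94.6) / (3*2.61) = 0.8966
Cpk = min(Cpu, Cpl) = 0.1124

0.1124


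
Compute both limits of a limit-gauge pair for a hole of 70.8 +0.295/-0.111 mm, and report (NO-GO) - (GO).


GO = nominal - lower_tol (smallest hole = maximum material condition)
GO = 70.8 - 0.111 = 70.689
NO-GO = nominal + upper_tol (largest hole = least material condition)
NO-GO = 70.8 + 0.295 = 71.095
spread = NO-GO - GO = 71.095 - 70.689 = 0.4060

0.4060


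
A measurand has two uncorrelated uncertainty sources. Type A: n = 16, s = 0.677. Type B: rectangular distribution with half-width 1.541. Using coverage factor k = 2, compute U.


u_A = s / sqrt(n) = 0.677 / sqrt(16) = 0.16925
u_B = half_width / sqrt(3) = 1.541 / sqrt(3) = 0.88969676
uc = sqrt(u_A^2 + u_B^2) = sqrt(0.16925^2 + 0.88969676^2) = 0.90565219
U = k * uc = 2 * 0.90565219
U = 1.8113

1.8113


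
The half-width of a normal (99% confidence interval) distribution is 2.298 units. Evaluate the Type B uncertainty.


u_B = half_width / 2.576
u_B = 2.298 / 2.576
u_B = 0.8921

0.8921


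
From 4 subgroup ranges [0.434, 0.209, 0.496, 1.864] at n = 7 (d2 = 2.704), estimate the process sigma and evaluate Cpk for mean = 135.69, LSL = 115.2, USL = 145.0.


R_bar = (0.434 + 0.209 + 0.496 + 1.864) / 4 = 0.75075
sigma = R_bar / d2 = 0.75075 / 2.704 = 0.27764423
Cp = (USL - LSL)/(6*sigma) = (145.0 - 115.2)/(6*0.27764423) = 17.8886
Cpu = (145.0 - 135.69)/(3*0.27764423) = 11.1774
Cpl = (135.69 - 115.2)/(3*0.27764423) = 24.5998
Cpk = min(Cpu, Cpl) = 11.1774

11.1774


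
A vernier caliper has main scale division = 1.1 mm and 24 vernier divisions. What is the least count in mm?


LC = MSD / n_div
= 1.1 / 24
= 0.0458

0.0458


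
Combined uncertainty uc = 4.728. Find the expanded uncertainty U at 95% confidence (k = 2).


U = k * uc
U = 2 * 4.728
U = 9.4560

9.4560


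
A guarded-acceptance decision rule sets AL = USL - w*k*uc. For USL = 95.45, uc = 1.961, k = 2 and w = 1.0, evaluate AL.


U = k * uc = 2 * 1.961 = 3.922
guard band g = w * U = 1.0 * 3.922 = 3.922
AL = USL - g = 95.45 - 3.922
AL = 91.5280

91.5280


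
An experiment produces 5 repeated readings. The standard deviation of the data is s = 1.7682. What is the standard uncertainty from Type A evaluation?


u_A = s / sqrt(n)
u_A = 1.7682 / sqrt(5)
u_A = 1.7682 / 2.236068
u_A = 0.7908

0.7908


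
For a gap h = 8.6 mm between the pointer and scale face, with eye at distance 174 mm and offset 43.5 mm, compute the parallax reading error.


error = h * offset / d
= 8.6 * 43.5 / 174
= 2.1500

2.1500


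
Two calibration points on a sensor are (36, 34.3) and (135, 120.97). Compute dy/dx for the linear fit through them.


slope = (y2 - y1) / (x2 - x1)
= (120.97 - 34.3) / (135 - 36)
= 86.6700 / 99
= 0.8755

0.8755


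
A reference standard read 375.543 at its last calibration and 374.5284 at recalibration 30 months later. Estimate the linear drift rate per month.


rate = (v2 - v1) / months
= (374.5284 - 375.543) / 30
= -1.0146 / 30
= -0.0338

-0.0338


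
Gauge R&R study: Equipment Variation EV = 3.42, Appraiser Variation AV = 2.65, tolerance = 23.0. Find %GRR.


GRR = sqrt(EV^2 + AV^2) = sqrt(3.42^2 + 2.65^2) = 4.3265344
%GRR = GRR / tol * 100 = 4.3265344 / 23.0 * 100
%GRR = 18.8110

18.8110


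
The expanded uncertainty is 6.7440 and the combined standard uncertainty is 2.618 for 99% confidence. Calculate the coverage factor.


k = U / uc
k = 6.7440 / 2.618
k = 2.576

2.576


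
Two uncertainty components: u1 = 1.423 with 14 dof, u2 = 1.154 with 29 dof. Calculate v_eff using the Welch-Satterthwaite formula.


uc = sqrt(u1^2 + u2^2) = sqrt(1.423^2 + 1.154^2) = 1.8321149
v_eff = uc^4 / (u1^4/v1 + u2^4/v2)
= 1.8321149^4 / (1.423^4/14 + 1.154^4/29)
= 11.267066 / 0.3540353
v_eff = 31.8247

31.8247


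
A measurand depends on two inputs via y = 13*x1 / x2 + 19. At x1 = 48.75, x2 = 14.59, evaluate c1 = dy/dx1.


y = 13*x1 / x2 + 19
dy/dx1 = 13/x2
Evaluate at x2 = 14.59: c1 = 13 / 14.59
c1 = 0.8910

0.8910


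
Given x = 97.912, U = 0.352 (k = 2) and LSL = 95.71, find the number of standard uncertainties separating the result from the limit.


u = U / k = 0.352 / 2 = 0.176
margin = |LSL - x| = |95.71 - 97.912| = 2.202
z = margin / u = 2.202 / 0.176
z = 12.5114

12.5114


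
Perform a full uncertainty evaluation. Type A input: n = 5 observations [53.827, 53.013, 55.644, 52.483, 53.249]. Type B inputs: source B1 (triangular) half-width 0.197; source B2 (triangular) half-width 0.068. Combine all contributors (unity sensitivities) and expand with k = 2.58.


mean = (53.827 + 53.013 + 55.644 + 52.483 + 53.249) / 5 = 53.6432
s = sqrt(sum((x - mean)^2)/(n-1)) = 1.2181536
u_A = s / sqrt(n) = 1.2181536 / sqrt(5) = 0.54477485
u_B1 = 0.197 / sqrt(6) = 0.080424913
u_B2 = 0.068 / sqrt(6) = 0.027760884
uc = sqrt(0.54477485^2 + 0.080424913^2 + 0.027760884^2) = 0.5513787
U = k * uc = 2.58 * 0.5513787
U = 1.4226

1.4226


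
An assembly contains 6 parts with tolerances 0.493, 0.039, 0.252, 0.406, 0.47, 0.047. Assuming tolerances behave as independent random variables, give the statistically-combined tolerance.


RSS = sqrt(0.493^2 + 0.039^2 + 0.252^2 + 0.406^2 + 0.47^2 + 0.047^2)
= sqrt(0.696019)
= 0.8343

0.8343


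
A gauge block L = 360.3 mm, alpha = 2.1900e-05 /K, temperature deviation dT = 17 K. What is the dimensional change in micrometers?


dL = L * alpha * dT
= 360.3 * 2.1900e-05 * 17
= 0.1341397 mm
dL_um = 0.1341397 * 1000 = 134.1397 um

134.1397


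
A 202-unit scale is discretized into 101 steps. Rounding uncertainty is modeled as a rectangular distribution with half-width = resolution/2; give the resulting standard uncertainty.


resolution = range / divisions
resolution = 202 / 101 = 2
u_res = resolution / (2*sqrt(3))
u_res = 2 / 3.4641016
u_res = 0.5774

0.5774


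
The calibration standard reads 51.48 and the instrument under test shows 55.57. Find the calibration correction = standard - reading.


Correction = standard - reading
= 51.48 - 55.57
= -4.0900

-4.0900


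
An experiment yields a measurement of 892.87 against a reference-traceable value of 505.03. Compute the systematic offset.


Systematic error = measured - true
= 892.87 - 505.03
= 387.8400

387.8400


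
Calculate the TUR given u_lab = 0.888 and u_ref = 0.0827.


TUR = u_lab / u_ref
= 0.888 / 0.0827
= 10.7376

10.7376


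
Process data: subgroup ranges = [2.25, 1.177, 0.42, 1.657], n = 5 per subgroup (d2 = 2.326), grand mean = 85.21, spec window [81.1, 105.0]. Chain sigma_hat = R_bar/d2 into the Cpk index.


R_bar = (2.25 + 1.177 + 0.42 + 1.657) / 4 = 1.376
sigma = R_bar / d2 = 1.376 / 2.326 = 0.59157352
Cp = (USL - LSL)/(6*sigma) = (105.0 - 81.1)/(6*0.59157352) = 6.7335
Cpu = (105.0 - 85.21)/(3*0.59157352) = 11.1511
Cpl = (85.21 - 81.1)/(3*0.59157352) = 2.3159
Cpk = min(Cpu, Cpl) = 2.3159

2.3159


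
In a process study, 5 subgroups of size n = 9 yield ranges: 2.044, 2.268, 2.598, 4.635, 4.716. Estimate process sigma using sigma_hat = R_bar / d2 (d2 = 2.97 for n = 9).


R_bar = (2.044 + 2.268 + 2.598 + 4.635 + 4.716) / 5
R_bar = 16.261 / 5 = 3.2522
sigma_hat = R_bar / d2 = 3.2522 / 2.97 = 1.0950

1.0950


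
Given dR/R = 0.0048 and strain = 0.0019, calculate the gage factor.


GF = (dR/R) / epsilon
= 0.0048 / 0.0019
= 2.5263

2.5263


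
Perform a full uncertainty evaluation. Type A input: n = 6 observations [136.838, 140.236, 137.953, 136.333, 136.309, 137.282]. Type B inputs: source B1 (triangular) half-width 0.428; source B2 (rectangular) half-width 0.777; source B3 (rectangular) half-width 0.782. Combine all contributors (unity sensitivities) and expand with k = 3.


mean = (136.838 + 140.236 + 137.953 + 136.333 + 136.309 + 137.282) / 6 = 137.4918333
s = sqrt(sum((x - mean)^2)/(n-1)) = 1.4803137
u_A = s / sqrt(n) = 1.4803137 / sqrt(6) = 0.60433554
u_B1 = 0.428 / sqrt(6) = 0.17473027
u_B2 = 0.777 / sqrt(3) = 0.44860116
u_B3 = 0.782 / sqrt(3) = 0.45148791
uc = sqrt(0.60433554^2 + 0.17473027^2 + 0.44860116^2 + 0.45148791^2) = 0.89489466
U = k * uc = 3 * 0.89489466
U = 2.6847

2.6847


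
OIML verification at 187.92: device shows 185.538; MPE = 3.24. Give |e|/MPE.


e = indication - reference = 185.538 - 187.92 = -2.3820
|e| = 2.3820
ratio = |e| / MPE = 2.3820 / 3.24
ratio = 0.7352

0.7352


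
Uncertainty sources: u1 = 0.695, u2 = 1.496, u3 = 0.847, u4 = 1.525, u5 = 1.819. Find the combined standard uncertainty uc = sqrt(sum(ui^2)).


uc = sqrt(0.695^2 + 1.496^2 + 0.847^2 + 1.525^2 + 1.819^2)
uc = sqrt(9.072836)
uc = 3.0121

3.0121


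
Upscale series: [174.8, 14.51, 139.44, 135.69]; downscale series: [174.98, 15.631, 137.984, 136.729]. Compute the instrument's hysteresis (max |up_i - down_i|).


|174.8 - 174.98| = 0.1800
|14.51 - 15.631| = 1.1210
|139.44 - 137.984| = 1.4560
|135.69 - 136.729| = 1.0390
hysteresis = max(diffs) = 1.4560

1.4560


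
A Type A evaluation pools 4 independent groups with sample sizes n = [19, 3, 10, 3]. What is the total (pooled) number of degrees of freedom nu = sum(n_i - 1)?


nu = sum_i (n_i - 1)
nu = ((19 - 1) + (3 - 1) + (10 - 1) + (3 - 1))
nu = 18 + 2 + 9 + 2
nu = 31

31


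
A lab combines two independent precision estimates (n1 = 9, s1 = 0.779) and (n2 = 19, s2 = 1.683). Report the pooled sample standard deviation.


s_p = sqrt(((n1-1)*s1^2 + (n2-1)*s2^2) / (n1+n2-2))
numerator = (9-1)*0.779^2 + (19-1)*1.683^2 = 4.854728 + 50.984802 = 55.83953
denominator = 9 + 19 - 2 = 26
s_p^2 = 55.83953 / 26 = 2.1476742
s_p = sqrt(2.1476742) = 1.4655

1.4655


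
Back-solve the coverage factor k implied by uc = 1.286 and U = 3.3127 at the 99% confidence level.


k = U / uc
k = 3.3127 / 1.286
k = 2.576

2.576


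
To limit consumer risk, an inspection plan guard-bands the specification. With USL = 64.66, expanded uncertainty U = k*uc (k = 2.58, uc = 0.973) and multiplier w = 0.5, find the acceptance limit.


U = k * uc = 2.58 * 0.973 = 2.51034
guard band g = w * U = 0.5 * 2.51034 = 1.25517
AL = USL - g = 64.66 - 1.25517
AL = 63.4048

63.4048
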